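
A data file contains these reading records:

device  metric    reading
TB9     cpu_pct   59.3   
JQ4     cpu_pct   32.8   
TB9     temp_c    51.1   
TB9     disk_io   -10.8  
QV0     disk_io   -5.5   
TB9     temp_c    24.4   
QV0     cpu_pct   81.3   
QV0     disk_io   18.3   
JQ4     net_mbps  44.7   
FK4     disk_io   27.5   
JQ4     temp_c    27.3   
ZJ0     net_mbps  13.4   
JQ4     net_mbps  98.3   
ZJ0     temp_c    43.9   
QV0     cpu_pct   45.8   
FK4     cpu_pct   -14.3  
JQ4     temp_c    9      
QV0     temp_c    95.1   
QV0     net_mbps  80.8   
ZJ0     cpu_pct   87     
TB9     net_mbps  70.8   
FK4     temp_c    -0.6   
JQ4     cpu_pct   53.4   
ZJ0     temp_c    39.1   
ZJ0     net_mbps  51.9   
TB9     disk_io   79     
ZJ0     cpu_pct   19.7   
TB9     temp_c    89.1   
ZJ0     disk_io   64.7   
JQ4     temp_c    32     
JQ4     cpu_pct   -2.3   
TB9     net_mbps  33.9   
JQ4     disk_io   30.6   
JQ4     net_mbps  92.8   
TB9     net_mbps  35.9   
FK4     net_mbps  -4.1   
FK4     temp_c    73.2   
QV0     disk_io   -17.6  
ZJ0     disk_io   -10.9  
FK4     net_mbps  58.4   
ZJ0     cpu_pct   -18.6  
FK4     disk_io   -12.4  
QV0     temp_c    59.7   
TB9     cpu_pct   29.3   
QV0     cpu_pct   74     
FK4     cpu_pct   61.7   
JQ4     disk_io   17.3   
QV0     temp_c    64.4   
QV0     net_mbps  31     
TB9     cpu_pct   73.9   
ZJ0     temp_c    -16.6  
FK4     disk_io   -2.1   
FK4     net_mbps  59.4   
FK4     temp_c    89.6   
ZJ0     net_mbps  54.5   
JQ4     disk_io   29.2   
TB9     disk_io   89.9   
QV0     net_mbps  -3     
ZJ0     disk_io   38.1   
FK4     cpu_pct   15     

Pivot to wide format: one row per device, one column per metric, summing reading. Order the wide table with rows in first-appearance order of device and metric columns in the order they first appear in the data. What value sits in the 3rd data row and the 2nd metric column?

With rows in first-appearance order of device, row 3 is device=QV0. metric columns in first-appearance order: cpu_pct, temp_c, disk_io, net_mbps; column 2 is temp_c.
Long rows with device=QV0, metric=temp_c: 95.1 + 59.7 + 64.4 = 219.2.

219.2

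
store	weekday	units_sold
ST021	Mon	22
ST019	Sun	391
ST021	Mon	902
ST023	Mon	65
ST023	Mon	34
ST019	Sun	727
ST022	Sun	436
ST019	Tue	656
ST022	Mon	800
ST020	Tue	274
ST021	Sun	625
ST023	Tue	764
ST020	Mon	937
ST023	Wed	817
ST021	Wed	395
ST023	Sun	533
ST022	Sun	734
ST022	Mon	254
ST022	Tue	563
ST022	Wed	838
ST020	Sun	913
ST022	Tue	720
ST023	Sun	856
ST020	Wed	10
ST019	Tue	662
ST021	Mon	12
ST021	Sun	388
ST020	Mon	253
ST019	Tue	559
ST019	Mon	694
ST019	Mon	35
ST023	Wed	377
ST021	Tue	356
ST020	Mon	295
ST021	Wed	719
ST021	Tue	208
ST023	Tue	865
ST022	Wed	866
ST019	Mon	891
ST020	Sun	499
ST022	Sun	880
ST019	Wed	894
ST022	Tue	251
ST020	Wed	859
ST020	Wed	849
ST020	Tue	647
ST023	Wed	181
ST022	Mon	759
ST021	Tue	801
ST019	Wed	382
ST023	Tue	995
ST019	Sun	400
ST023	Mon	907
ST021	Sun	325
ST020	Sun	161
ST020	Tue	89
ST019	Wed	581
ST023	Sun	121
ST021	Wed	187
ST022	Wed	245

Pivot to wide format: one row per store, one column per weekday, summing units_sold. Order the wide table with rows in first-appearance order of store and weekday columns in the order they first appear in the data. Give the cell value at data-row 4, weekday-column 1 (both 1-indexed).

1813

With rows in first-appearance order of store, row 4 is store=ST022. weekday columns in first-appearance order: Mon, Sun, Tue, Wed; column 1 is Mon.
Long rows with store=ST022, weekday=Mon: 800 + 254 + 759 = 1813.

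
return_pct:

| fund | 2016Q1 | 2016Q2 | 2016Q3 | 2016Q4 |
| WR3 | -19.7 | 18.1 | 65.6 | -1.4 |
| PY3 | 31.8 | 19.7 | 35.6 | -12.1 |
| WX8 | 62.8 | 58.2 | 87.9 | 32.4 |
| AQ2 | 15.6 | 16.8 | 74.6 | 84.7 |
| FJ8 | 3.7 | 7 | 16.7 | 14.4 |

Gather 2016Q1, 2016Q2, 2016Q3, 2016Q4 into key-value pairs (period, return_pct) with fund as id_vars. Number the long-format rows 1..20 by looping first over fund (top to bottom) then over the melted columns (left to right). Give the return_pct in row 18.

7

20 rows total (5 × 4). Row 18: index ⌊(18-1)/4⌋ = 4 into fund → FJ8; (18-1) mod 4 = 1 into the melted columns → 2016Q2.
So row 18 is (FJ8, 2016Q2, 7); return_pct = 7.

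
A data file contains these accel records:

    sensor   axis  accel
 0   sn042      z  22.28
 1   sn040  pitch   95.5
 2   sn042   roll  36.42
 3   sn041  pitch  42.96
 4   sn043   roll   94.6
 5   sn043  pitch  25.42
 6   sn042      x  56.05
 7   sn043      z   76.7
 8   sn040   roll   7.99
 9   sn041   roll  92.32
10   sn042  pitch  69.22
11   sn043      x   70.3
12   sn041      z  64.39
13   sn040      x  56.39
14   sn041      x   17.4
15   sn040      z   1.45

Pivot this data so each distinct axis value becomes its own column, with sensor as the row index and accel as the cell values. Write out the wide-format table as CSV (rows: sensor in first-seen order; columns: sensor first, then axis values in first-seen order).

sensor,z,pitch,roll,x
sn042,22.28,69.22,36.42,56.05
sn040,1.45,95.5,7.99,56.39
sn041,64.39,42.96,92.32,17.4
sn043,76.7,25.42,94.6,70.3

Columns: sensor plus the 4 distinct axis values (z, pitch, roll, x).
For example, row sn042 column z takes accel=22.28 from the long row (sn042, z).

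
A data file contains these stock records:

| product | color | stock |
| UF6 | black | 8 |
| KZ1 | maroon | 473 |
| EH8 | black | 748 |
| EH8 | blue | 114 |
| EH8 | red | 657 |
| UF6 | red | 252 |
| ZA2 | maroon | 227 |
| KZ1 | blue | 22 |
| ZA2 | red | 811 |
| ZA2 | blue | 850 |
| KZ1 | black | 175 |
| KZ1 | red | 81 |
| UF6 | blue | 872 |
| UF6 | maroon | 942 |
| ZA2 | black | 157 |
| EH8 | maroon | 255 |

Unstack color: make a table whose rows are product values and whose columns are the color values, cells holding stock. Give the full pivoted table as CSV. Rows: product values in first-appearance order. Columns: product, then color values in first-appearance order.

Columns: product plus the 4 distinct color values (black, maroon, blue, red).
For example, row UF6 column black takes stock=8 from the long row (UF6, black).

product,black,maroon,blue,red
UF6,8,942,872,252
KZ1,175,473,22,81
EH8,748,255,114,657
ZA2,157,227,850,811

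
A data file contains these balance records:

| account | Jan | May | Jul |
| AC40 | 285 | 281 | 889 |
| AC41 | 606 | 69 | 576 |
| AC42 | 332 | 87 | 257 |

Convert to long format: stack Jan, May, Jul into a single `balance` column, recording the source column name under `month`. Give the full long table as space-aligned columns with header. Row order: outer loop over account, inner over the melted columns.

account  month  balance
AC40     Jan    285    
AC40     May    281    
AC40     Jul    889    
AC41     Jan    606    
AC41     May    69     
AC41     Jul    576    
AC42     Jan    332    
AC42     May    87     
AC42     Jul    257    

Each (account, column) pair becomes one row: 3 × 3 = 9 rows.
For example, (AC40, Jan) → balance=285.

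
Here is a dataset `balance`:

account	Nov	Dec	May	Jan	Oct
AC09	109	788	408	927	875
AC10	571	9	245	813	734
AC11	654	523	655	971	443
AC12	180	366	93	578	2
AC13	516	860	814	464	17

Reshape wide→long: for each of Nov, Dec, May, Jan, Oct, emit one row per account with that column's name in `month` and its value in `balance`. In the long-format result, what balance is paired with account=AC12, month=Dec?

366

Unpivoting turns each (account, wide-column) pair into one long row.
The wide cell at row AC12, column Dec holds 366, so the long row (AC12, Dec) has balance=366.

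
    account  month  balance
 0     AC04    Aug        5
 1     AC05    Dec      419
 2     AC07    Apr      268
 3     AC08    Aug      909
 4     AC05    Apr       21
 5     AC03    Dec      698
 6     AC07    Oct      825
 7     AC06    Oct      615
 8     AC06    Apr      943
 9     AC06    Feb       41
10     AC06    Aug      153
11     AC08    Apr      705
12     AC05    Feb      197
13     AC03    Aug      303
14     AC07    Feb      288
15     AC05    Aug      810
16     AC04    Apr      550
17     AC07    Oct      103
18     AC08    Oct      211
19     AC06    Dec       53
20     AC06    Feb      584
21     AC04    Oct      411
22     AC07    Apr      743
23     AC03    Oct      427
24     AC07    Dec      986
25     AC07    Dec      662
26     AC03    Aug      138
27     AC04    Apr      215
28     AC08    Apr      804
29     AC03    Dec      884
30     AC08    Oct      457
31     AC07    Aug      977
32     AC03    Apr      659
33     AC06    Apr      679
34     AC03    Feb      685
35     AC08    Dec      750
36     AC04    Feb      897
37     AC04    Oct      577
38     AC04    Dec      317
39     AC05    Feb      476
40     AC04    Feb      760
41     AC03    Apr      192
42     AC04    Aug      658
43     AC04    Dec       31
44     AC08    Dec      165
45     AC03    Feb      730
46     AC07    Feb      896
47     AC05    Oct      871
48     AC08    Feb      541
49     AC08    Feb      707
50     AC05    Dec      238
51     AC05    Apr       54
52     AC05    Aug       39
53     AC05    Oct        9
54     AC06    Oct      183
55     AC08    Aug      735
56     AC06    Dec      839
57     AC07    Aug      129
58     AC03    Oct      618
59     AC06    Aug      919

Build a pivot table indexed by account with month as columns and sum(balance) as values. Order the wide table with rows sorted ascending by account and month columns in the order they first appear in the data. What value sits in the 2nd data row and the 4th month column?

988

With rows sorted ascending by account, row 2 is account=AC04. month columns in first-appearance order: Aug, Dec, Apr, Oct, Feb; column 4 is Oct.
Long rows with account=AC04, month=Oct: 411 + 577 = 988.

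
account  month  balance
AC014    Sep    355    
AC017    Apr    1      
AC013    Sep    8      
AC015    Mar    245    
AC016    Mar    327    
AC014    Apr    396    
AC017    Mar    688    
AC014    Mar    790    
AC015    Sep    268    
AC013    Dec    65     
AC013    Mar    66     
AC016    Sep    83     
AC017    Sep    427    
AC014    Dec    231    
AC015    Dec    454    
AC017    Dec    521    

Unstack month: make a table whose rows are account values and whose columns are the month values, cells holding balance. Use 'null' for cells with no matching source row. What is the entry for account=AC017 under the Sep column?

427

The long row with account=AC017, month=Sep has balance=427.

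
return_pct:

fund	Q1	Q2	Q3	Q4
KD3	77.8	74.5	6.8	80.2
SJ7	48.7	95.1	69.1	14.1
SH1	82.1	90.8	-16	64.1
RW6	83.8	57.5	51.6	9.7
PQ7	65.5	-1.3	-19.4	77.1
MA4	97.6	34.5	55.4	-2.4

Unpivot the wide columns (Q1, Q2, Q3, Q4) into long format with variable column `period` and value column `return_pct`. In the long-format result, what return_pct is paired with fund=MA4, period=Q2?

34.5

Unpivoting turns each (fund, wide-column) pair into one long row.
The wide cell at row MA4, column Q2 holds 34.5, so the long row (MA4, Q2) has return_pct=34.5.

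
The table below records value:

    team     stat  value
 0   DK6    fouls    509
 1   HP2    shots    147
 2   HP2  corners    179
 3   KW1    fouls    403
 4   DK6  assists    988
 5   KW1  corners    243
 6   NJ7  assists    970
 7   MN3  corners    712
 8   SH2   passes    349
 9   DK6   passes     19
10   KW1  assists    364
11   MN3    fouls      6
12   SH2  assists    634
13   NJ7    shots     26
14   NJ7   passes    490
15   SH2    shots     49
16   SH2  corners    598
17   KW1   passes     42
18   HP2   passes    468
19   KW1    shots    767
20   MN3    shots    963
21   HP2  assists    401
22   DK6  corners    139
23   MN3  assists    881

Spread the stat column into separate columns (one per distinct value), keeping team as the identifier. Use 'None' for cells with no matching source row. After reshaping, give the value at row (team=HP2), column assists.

The long row with team=HP2, stat=assists has value=401.

401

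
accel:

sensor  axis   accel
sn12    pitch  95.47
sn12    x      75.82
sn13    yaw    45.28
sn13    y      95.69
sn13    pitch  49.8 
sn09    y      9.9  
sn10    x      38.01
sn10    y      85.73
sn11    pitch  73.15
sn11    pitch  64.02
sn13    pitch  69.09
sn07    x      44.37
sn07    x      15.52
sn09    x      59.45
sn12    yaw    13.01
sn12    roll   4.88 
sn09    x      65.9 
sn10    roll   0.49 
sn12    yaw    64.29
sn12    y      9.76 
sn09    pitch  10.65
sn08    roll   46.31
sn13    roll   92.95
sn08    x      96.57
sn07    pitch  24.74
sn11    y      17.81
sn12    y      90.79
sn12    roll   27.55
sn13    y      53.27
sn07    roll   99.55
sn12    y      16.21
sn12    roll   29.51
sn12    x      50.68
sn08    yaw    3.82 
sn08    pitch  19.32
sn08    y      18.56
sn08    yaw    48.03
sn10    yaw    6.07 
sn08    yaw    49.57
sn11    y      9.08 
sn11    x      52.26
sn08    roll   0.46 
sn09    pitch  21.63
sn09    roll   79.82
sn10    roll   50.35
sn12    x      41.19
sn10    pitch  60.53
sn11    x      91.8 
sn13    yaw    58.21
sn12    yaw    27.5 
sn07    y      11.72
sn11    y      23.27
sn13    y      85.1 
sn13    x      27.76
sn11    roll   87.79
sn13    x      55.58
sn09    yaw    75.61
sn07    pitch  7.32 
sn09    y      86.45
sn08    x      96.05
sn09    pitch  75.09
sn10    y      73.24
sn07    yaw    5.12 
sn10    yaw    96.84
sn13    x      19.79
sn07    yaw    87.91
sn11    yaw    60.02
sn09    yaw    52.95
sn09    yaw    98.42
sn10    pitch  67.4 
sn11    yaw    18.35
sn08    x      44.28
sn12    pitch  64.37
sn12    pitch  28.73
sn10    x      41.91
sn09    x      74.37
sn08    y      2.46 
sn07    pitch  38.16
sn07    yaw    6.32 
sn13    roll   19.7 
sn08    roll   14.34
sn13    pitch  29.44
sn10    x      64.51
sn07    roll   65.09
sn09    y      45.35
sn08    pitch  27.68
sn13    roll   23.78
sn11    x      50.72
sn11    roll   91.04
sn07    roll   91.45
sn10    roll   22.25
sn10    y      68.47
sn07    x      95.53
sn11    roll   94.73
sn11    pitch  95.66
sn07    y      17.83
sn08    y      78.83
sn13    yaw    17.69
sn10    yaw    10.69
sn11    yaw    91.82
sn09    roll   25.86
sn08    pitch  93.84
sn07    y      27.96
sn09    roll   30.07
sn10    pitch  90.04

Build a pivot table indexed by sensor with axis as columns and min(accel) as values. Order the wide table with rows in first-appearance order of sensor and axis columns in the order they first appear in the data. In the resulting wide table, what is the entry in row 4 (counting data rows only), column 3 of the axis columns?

6.07

With rows in first-appearance order of sensor, row 4 is sensor=sn10. axis columns in first-appearance order: pitch, x, yaw, y, roll; column 3 is yaw.
Long rows with sensor=sn10, axis=yaw: min(6.07, 96.84, 10.69) = 6.07.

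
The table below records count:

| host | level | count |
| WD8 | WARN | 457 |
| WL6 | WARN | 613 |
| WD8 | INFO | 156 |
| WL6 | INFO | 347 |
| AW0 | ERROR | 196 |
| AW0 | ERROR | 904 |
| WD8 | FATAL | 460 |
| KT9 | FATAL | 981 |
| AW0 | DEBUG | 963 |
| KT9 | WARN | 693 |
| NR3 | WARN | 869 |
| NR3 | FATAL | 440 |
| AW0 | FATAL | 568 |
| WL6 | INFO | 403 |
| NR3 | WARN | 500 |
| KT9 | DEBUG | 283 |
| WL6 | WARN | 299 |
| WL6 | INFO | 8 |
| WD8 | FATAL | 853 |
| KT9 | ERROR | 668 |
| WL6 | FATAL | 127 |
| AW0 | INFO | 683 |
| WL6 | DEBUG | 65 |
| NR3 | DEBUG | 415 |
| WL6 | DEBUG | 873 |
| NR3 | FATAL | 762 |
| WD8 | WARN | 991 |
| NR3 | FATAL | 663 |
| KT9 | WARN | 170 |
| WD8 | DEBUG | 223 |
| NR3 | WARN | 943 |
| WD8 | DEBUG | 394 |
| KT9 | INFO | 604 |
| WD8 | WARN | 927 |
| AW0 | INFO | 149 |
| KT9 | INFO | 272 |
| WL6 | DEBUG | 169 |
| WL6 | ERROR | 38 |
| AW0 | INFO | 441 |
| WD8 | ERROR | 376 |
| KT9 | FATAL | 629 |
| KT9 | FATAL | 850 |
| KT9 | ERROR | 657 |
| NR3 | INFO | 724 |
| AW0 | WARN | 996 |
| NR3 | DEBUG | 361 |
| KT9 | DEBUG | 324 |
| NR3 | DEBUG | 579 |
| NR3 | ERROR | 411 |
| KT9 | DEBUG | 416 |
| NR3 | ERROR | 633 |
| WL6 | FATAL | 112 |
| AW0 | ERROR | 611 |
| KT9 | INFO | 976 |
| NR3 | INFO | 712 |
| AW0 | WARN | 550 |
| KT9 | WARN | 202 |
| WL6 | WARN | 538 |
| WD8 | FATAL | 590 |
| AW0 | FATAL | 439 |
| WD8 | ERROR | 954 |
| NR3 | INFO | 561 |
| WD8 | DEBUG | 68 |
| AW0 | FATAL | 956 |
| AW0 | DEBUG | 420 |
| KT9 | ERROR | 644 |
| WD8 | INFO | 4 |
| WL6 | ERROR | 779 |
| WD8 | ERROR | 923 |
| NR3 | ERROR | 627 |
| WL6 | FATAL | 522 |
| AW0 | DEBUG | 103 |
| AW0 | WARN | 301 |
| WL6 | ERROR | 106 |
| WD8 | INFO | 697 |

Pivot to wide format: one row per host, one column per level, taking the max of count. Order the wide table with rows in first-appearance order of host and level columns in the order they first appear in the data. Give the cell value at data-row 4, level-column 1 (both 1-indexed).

With rows in first-appearance order of host, row 4 is host=KT9. level columns in first-appearance order: WARN, INFO, ERROR, FATAL, DEBUG; column 1 is WARN.
Long rows with host=KT9, level=WARN: max(693, 170, 202) = 693.

693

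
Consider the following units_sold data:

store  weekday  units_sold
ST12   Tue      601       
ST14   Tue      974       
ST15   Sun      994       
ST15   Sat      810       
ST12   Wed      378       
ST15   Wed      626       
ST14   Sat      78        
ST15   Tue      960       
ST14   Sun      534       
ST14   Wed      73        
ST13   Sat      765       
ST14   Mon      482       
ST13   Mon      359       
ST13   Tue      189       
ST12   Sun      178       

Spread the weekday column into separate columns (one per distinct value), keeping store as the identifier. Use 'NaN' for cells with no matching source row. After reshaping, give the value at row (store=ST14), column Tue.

974

The long row with store=ST14, weekday=Tue has units_sold=974.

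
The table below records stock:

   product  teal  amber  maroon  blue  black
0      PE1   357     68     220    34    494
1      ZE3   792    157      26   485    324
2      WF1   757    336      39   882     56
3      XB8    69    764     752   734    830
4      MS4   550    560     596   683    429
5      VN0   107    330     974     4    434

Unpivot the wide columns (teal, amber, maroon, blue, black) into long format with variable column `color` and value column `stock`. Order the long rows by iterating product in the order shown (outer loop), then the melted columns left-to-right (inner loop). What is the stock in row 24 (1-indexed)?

30 rows total (6 × 5). Row 24: index ⌊(24-1)/5⌋ = 4 into product → MS4; (24-1) mod 5 = 3 into the melted columns → blue.
So row 24 is (MS4, blue, 683); stock = 683.

683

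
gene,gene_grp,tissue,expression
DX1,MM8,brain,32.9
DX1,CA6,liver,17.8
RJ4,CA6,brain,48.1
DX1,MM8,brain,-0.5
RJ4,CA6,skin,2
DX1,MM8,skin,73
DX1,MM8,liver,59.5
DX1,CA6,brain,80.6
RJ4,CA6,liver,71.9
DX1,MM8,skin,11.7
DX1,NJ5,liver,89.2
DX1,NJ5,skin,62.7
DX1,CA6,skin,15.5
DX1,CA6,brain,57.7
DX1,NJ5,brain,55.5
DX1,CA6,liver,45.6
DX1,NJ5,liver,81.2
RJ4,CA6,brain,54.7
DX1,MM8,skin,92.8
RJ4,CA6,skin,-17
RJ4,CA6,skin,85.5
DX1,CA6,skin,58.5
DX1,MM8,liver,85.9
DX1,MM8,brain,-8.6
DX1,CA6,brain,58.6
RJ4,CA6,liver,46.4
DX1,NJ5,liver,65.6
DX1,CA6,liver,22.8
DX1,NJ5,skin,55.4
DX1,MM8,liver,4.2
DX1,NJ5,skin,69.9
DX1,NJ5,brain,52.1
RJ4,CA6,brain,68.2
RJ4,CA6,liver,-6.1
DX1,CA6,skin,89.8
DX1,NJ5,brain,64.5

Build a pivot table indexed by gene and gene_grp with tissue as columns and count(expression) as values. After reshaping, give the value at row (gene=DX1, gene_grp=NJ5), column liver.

Rows with gene=DX1, gene_grp=NJ5 and tissue=liver: expression values are 89.2, 81.2, 65.6.
3 rows match — count = 3.

3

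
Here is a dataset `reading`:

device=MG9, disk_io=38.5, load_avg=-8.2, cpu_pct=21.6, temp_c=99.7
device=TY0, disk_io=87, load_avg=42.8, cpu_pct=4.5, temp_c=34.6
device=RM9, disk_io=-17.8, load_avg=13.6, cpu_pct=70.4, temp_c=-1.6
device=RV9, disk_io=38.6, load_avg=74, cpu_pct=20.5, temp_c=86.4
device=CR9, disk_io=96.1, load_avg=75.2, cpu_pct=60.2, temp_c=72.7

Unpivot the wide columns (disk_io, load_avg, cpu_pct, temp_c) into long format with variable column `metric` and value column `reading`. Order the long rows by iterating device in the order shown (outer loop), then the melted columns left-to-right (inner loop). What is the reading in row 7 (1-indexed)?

4.5

20 rows total (5 × 4). Row 7: index ⌊(7-1)/4⌋ = 1 into device → TY0; (7-1) mod 4 = 2 into the melted columns → cpu_pct.
So row 7 is (TY0, cpu_pct, 4.5); reading = 4.5.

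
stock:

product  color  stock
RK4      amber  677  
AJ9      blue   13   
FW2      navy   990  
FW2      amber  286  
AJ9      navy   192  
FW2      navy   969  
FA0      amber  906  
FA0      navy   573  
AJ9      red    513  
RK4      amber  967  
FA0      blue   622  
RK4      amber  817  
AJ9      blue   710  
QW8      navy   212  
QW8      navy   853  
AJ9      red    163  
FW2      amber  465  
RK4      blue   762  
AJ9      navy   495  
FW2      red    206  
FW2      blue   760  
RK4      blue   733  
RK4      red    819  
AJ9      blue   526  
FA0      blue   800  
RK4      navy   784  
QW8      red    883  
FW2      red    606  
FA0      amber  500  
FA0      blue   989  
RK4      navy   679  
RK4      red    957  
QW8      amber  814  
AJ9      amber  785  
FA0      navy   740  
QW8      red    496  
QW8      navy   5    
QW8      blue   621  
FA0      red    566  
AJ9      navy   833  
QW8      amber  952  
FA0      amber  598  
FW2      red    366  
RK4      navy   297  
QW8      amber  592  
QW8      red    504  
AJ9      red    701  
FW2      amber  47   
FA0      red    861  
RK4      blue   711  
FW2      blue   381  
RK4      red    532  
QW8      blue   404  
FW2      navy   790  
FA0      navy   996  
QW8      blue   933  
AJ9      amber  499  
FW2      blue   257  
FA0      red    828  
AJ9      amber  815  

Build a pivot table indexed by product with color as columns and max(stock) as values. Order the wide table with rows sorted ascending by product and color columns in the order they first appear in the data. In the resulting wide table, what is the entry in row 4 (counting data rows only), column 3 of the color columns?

853

With rows sorted ascending by product, row 4 is product=QW8. color columns in first-appearance order: amber, blue, navy, red; column 3 is navy.
Long rows with product=QW8, color=navy: max(212, 853, 5) = 853.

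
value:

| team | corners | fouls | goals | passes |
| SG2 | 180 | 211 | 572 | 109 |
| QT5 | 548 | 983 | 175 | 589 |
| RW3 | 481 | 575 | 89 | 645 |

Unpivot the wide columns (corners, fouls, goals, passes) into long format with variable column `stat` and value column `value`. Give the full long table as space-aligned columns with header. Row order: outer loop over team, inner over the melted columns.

team  stat     value
SG2   corners  180  
SG2   fouls    211  
SG2   goals    572  
SG2   passes   109  
QT5   corners  548  
QT5   fouls    983  
QT5   goals    175  
QT5   passes   589  
RW3   corners  481  
RW3   fouls    575  
RW3   goals    89   
RW3   passes   645  

Each (team, column) pair becomes one row: 3 × 4 = 12 rows.
For example, (SG2, corners) → value=180.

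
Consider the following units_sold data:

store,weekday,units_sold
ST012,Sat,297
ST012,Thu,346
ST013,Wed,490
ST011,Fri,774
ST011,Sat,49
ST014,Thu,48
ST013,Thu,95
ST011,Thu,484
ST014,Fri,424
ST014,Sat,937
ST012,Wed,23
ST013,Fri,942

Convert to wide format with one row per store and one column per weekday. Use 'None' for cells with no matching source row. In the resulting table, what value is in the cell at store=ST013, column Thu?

The long row with store=ST013, weekday=Thu has units_sold=95.

95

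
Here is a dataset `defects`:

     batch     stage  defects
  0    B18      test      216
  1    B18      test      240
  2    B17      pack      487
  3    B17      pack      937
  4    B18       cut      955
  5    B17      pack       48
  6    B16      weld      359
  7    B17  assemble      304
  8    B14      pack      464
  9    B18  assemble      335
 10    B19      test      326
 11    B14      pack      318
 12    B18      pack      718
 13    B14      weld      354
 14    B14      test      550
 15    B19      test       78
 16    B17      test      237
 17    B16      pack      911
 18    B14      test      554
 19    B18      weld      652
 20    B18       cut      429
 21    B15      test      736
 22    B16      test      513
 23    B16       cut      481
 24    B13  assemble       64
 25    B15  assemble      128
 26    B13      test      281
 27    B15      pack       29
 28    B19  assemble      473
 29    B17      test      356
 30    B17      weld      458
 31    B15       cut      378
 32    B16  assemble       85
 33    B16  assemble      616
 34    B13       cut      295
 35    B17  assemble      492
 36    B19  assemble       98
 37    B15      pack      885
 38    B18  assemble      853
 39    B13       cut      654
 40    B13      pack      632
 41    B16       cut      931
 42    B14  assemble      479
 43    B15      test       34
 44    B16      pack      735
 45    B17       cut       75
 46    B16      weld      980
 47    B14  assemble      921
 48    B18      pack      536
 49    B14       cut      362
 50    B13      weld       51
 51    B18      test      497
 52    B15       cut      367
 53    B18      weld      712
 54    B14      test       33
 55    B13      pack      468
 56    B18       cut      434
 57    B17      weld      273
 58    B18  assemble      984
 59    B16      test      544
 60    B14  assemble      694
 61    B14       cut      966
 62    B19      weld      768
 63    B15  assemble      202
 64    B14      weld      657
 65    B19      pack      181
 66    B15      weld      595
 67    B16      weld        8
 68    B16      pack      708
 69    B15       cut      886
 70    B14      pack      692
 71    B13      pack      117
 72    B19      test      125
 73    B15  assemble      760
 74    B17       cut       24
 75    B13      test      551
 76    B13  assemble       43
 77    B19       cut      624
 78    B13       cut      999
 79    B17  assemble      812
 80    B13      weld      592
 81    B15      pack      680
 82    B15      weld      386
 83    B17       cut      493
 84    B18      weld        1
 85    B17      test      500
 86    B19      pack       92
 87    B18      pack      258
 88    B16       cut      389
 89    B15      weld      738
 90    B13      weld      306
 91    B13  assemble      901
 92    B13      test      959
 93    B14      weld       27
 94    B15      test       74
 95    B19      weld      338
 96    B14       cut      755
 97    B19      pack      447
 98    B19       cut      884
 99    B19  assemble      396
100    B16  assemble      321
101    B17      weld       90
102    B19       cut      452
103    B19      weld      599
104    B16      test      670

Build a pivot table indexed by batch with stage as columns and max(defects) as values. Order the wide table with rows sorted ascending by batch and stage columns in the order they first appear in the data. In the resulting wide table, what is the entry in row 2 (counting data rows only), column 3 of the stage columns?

966

With rows sorted ascending by batch, row 2 is batch=B14. stage columns in first-appearance order: test, pack, cut, weld, assemble; column 3 is cut.
Long rows with batch=B14, stage=cut: max(362, 966, 755) = 966.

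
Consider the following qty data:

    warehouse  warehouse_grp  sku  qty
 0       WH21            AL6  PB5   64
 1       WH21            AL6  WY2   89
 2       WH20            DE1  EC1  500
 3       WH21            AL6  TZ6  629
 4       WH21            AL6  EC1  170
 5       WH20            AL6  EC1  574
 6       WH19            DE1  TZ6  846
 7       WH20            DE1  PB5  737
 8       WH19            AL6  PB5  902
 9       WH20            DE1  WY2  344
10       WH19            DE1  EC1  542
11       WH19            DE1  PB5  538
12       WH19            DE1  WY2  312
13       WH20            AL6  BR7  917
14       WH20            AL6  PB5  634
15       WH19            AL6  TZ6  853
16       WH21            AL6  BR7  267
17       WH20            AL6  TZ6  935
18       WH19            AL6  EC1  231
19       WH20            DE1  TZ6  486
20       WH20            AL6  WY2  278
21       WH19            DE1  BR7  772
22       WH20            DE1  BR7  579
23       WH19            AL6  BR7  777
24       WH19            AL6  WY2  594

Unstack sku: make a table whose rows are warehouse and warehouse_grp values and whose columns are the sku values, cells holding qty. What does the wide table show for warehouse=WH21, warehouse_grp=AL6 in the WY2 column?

89

Wide layout: rows indexed by warehouse and warehouse_grp, columns are the 5 distinct sku values (PB5, WY2, EC1, TZ6, BR7).
Cell (warehouse=WH21, warehouse_grp=AL6, sku=WY2) draws from the long row where warehouse=WH21, warehouse_grp=AL6 and sku=WY2, which has qty=89.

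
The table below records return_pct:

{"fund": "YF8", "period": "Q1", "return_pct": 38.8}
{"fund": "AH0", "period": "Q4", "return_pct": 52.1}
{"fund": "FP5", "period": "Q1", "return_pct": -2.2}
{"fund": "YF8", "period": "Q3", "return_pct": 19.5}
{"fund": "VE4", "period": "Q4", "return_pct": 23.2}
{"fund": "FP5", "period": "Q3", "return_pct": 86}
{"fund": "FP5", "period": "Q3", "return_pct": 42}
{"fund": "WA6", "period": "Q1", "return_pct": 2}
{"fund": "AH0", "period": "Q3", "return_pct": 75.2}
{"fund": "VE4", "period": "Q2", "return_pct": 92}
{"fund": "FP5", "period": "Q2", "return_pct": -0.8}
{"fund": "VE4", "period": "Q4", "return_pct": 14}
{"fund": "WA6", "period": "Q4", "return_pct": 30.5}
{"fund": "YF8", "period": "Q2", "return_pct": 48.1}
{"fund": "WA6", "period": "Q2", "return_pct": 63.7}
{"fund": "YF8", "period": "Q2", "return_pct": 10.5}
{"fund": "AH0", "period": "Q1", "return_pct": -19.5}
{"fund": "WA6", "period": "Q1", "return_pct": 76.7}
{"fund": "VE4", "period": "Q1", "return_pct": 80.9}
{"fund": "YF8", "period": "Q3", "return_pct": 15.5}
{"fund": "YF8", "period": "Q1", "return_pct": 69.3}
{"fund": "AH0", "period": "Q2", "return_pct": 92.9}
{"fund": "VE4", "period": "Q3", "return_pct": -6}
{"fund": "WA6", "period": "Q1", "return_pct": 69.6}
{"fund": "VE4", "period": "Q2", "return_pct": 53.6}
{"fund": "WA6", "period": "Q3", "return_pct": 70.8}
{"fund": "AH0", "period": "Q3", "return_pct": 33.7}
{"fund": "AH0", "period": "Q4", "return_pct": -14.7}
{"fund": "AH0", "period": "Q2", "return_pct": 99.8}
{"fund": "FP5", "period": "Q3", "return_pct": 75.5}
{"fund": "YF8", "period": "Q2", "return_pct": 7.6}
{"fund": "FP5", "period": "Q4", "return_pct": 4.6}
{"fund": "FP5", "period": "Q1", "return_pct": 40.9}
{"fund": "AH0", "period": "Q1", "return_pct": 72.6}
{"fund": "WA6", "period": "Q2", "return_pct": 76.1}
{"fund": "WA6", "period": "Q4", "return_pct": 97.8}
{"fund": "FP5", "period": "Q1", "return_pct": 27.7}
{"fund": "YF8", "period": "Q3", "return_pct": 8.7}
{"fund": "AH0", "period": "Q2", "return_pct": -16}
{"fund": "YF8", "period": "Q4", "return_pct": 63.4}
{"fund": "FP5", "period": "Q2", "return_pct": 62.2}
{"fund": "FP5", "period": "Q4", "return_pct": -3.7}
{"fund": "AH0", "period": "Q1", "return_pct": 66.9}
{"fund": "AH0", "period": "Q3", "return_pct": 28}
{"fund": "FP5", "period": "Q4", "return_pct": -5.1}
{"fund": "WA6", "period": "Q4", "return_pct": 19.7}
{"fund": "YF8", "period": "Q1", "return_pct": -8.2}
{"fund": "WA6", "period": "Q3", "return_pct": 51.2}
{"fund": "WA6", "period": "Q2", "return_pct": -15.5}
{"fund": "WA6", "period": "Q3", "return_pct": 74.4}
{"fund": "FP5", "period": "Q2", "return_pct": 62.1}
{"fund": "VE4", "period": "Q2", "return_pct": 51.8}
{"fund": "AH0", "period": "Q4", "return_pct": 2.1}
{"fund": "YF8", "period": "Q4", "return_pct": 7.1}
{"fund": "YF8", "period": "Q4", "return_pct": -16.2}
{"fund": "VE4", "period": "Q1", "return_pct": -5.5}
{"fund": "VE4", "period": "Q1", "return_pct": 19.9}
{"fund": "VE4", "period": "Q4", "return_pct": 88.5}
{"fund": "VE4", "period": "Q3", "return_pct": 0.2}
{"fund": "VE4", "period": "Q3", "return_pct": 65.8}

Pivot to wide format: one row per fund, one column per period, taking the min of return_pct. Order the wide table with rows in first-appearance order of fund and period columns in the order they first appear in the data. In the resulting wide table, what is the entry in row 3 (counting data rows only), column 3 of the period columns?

42

With rows in first-appearance order of fund, row 3 is fund=FP5. period columns in first-appearance order: Q1, Q4, Q3, Q2; column 3 is Q3.
Long rows with fund=FP5, period=Q3: min(86, 42, 75.5) = 42.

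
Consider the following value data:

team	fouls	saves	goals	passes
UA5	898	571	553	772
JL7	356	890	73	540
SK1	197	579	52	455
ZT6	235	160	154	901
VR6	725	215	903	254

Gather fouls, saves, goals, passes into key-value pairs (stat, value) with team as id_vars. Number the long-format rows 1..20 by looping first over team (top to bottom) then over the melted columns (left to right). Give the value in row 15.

20 rows total (5 × 4). Row 15: index ⌊(15-1)/4⌋ = 3 into team → ZT6; (15-1) mod 4 = 2 into the melted columns → goals.
So row 15 is (ZT6, goals, 154); value = 154.

154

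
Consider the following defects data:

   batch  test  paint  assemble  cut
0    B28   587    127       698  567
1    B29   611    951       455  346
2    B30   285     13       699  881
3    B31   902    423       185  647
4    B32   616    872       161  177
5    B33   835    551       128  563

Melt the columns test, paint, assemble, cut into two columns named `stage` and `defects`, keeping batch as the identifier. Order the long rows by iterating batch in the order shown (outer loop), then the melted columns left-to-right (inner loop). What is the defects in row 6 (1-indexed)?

24 rows total (6 × 4). Row 6: index ⌊(6-1)/4⌋ = 1 into batch → B29; (6-1) mod 4 = 1 into the melted columns → paint.
So row 6 is (B29, paint, 951); defects = 951.

951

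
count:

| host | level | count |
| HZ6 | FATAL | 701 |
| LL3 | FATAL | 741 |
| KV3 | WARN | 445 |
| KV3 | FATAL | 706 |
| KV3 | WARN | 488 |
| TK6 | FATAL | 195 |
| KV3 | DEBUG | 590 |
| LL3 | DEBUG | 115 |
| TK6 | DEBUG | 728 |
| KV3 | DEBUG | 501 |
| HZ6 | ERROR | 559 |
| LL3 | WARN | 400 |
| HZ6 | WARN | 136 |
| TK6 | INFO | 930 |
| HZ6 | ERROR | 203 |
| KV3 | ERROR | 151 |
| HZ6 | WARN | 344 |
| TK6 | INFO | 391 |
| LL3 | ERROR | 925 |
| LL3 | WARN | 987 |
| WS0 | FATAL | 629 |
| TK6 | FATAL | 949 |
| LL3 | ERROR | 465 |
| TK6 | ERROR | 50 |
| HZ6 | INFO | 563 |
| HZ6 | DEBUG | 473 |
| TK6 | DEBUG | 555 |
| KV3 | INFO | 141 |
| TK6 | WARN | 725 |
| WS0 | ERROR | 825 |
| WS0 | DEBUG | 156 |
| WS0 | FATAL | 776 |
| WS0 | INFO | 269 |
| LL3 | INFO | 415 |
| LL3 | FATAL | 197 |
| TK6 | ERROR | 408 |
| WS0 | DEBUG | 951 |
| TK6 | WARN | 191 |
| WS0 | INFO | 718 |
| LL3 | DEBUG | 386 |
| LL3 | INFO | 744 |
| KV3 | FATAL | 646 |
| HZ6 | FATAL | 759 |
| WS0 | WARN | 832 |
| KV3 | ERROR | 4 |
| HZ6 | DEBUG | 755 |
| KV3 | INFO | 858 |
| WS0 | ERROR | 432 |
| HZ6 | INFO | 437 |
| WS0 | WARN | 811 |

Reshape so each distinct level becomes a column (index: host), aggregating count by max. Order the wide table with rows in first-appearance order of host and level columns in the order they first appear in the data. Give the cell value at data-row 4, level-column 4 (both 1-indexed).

408

With rows in first-appearance order of host, row 4 is host=TK6. level columns in first-appearance order: FATAL, WARN, DEBUG, ERROR, INFO; column 4 is ERROR.
Long rows with host=TK6, level=ERROR: max(50, 408) = 408.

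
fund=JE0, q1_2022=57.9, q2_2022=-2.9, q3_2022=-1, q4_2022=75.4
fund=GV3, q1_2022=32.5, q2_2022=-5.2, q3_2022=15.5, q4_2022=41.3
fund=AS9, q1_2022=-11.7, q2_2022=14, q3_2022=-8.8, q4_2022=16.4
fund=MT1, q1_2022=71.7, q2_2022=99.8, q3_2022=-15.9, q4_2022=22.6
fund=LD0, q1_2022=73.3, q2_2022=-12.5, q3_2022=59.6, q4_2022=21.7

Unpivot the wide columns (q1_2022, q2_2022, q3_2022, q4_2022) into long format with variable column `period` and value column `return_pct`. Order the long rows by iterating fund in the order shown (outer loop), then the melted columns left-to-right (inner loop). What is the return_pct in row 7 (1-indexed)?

20 rows total (5 × 4). Row 7: index ⌊(7-1)/4⌋ = 1 into fund → GV3; (7-1) mod 4 = 2 into the melted columns → q3_2022.
So row 7 is (GV3, q3_2022, 15.5); return_pct = 15.5.

15.5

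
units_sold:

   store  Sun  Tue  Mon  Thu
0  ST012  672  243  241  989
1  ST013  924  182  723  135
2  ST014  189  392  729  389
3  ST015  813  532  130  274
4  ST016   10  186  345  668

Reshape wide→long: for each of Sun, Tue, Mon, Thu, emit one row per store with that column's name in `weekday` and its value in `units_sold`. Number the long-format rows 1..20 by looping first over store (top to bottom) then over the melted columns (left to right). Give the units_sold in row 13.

813

20 rows total (5 × 4). Row 13: index ⌊(13-1)/4⌋ = 3 into store → ST015; (13-1) mod 4 = 0 into the melted columns → Sun.
So row 13 is (ST015, Sun, 813); units_sold = 813.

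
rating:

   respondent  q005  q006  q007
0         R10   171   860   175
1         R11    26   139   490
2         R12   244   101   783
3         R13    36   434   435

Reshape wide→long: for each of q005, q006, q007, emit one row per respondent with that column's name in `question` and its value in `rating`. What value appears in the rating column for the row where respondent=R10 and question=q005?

171

Unpivoting turns each (respondent, wide-column) pair into one long row.
The wide cell at row R10, column q005 holds 171, so the long row (R10, q005) has rating=171.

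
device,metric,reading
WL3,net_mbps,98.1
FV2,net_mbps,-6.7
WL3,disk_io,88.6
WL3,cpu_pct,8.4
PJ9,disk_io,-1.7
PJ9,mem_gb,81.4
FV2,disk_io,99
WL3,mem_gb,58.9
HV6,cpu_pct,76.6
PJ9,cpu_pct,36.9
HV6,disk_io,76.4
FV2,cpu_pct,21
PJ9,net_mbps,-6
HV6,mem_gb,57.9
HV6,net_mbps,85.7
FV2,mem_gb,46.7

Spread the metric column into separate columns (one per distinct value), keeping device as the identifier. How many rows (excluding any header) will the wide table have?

4

4 distinct device values → 4 rows.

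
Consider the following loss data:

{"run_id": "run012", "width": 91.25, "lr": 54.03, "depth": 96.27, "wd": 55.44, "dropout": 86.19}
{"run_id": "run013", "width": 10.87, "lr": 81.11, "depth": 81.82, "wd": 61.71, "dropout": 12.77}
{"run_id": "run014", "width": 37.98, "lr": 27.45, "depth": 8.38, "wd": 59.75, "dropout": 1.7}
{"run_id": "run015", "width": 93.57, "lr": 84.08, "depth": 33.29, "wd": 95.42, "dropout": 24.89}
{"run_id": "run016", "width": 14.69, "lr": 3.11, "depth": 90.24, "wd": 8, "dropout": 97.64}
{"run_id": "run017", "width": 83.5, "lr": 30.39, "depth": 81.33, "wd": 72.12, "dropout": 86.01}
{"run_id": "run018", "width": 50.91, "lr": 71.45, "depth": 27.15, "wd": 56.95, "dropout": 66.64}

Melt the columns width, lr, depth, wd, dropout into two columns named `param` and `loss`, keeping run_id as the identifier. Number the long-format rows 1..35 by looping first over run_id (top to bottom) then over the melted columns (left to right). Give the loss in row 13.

8.38

35 rows total (7 × 5). Row 13: index ⌊(13-1)/5⌋ = 2 into run_id → run014; (13-1) mod 5 = 2 into the melted columns → depth.
So row 13 is (run014, depth, 8.38); loss = 8.38.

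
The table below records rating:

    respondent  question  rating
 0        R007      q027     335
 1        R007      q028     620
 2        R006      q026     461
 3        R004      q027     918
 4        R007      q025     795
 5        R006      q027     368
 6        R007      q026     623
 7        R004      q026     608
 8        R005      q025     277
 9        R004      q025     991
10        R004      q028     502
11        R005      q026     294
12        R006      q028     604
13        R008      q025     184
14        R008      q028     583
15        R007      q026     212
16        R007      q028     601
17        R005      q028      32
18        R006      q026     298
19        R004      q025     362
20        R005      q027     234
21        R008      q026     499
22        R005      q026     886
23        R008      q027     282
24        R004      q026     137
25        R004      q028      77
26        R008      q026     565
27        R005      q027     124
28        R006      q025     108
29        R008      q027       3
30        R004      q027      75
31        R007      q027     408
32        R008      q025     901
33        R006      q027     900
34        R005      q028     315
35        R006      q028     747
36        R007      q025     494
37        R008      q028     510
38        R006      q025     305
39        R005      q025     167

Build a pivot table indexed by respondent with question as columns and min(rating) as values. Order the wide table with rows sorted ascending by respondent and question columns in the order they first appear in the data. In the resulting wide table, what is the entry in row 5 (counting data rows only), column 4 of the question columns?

With rows sorted ascending by respondent, row 5 is respondent=R008. question columns in first-appearance order: q027, q028, q026, q025; column 4 is q025.
Long rows with respondent=R008, question=q025: min(184, 901) = 184.

184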